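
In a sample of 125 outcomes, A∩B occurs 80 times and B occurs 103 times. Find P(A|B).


P(A|B) = P(A∩B)/P(B) = (80/125)/(103/125) = 80/103

80/103


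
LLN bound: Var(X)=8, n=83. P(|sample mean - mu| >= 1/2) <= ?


Var(Xbar) = Var(X)/n = 8/83
Chebyshev: P(|Xbar-mu| >= 1/2) <= Var(Xbar)/(1/2)^2 = (8/83)/(1/4) = 32/83

32/83


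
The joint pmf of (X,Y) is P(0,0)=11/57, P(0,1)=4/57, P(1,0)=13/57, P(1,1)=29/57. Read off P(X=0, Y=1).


Read from table: P(X=0, Y=1) = 4/57

4/57


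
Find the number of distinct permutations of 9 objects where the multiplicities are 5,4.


9! = 362880
Denominator: 5!=120 * 4!=24
Coefficient = 362880 / 2880 = 126

126


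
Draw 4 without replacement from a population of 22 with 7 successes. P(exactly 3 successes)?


P(X=3) = C(7,3)*C(15,1) / C(22,4)
= 35*15 / 7315
= 525/7315 = 15/209

15/209


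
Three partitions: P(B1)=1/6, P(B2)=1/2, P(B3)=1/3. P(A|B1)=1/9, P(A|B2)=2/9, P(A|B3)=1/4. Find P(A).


P(A) = P(A|B1)P(B1) + P(A|B2)P(B2) + P(A|B3)P(B3)
= 1/9*1/6 + 2/9*1/2 + 1/4*1/3
= 1/54 + 1/9 + 1/12 = 23/108

23/108


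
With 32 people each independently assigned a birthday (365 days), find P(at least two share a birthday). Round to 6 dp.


P(all different) = prod((365-i)/365 for i=0..31) = 0.246652
P(at least one match) = 1 - 0.246652 = 0.753348

0.753348


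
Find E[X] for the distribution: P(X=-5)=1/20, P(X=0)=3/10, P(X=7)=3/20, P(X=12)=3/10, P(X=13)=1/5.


E[X] = sum(x * P(x))
= -5*1/20 + 0*3/10 + 7*3/20 + 12*3/10 + 13*1/5
= 7

7


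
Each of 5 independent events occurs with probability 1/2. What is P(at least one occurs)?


P(at least one) = 1 - P(none)
P(none) = (1 - 1/2)^5 = (1/2)^5 = 1/32
P(at least one) = 1 - 1/32 = 31/32

31/32


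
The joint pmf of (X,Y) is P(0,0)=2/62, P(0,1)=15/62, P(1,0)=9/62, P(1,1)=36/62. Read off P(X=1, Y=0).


Read from table: P(X=1, Y=0) = 9/62

9/62


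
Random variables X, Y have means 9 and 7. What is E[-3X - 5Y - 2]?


E[-3X - 5Y - 2] = -3*E[X] - 5*E[Y] - 2
= (-3)*(9) + (-5)*(7) + (-2)
= -27 - 35 - 2 = -64

-64


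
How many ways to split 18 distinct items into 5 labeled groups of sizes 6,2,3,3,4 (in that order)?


18! = 6402373705728000
Denominator: 6!=720 * 2!=2 * 3!=6 * 3!=6 * 4!=24
Coefficient = 6402373705728000 / 1244160 = 5145940800

5145940800


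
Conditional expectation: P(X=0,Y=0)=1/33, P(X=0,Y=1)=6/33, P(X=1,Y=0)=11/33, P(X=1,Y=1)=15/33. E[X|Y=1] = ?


P(Y=1) = 21/33
E[X|Y=1] = (0*6 + 1*15)/21 = 15/21 = 5/7

5/7


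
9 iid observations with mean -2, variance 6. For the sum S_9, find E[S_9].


E[S_n] = n*E[X_1] = 9*-2 = -18

-18


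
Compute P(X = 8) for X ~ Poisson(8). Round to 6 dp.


P(X=8) = e^(-8) * 8^8 / 8!
≈ 0.0003354626279 * 16777216 / 40320
≈ 0.139587

0.139587


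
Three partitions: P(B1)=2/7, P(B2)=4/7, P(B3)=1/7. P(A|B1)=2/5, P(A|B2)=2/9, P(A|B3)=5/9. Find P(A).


P(A) = P(A|B1)P(B1) + P(A|B2)P(B2) + P(A|B3)P(B3)
= 2/5*2/7 + 2/9*4/7 + 5/9*1/7
= 4/35 + 8/63 + 5/63 = 101/315

101/315


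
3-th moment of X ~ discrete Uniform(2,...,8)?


E[X^3] = (1/7) * sum(x^3 for x=2..8)
= 1295/7 = 185

185


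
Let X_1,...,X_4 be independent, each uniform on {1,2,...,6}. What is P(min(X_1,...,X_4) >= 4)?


P(min >= 4) = P(all X_i >= 4) = (P(X_1 >= 4))^4
= (3/6)^4 = (1/2)^4 = 1/16

1/16


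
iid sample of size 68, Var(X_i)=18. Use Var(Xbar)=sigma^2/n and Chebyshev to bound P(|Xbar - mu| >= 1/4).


Var(Xbar) = Var(X)/n = 18/68
Chebyshev: P(|Xbar-mu| >= 1/4) <= Var(Xbar)/(1/4)^2 = (9/34)/(1/16) = 72/17
Bound exceeds 1, so trivial bound: 1

1


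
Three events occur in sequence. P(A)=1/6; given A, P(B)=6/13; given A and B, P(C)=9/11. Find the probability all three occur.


P(A∩B∩C) = P(A) * P(B|A) * P(C|A∩B)
= 1/6 * 6/13 * 9/11
= 1/13 * 9/11 = 9/143

9/143


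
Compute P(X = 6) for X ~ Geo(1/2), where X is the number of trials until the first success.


P(X=6) = (1-p)^5 * p = (1/2)^5 * 1/2
= 1/32 * 1/2 = 1/64

1/64


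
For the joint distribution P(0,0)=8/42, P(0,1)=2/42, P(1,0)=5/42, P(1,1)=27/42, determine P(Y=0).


P(Y=0) = P(0,0)+P(1,0) = 8/42 + 5/42 = 13/42

13/42


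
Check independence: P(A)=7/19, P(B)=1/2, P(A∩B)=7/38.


P(A)*P(B) = 7/19*1/2 = 7/38
P(A∩B) = 7/38, which equals P(A)P(B), so independent

Yes, A and B are independent


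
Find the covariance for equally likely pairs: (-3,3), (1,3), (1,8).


E[X]=-1/3, E[Y]=14/3, E[XY]=2/3
Cov(X,Y) = E[XY] - E[X]E[Y] = 2/3 + 1/3*14/3 = 20/9

20/9


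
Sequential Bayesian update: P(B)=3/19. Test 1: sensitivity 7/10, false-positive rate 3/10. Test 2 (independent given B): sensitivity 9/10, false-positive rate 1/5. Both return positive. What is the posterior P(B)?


After test 1: P(+) = 7/10*3/19 + 3/10*16/19 = 69/190
P(B|+) = (21/190)/(69/190) = 7/23
After test 2 (use post1 as new prior): P(+) = 9/10*7/23 + 1/5*16/23 = 19/46
P(B|+,+) = (63/230)/(19/46) = 63/95

63/95


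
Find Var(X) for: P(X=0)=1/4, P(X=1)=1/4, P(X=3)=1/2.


E[X] = 7/4, E[X^2] = 19/4
Var(X) = E[X^2] - (E[X])^2 = 19/4 - (7/4)^2 = 27/16

27/16


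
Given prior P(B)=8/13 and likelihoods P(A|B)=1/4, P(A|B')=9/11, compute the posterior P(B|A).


P(A) = P(A|B)P(B) + P(A|B')P(B') = 1/4*8/13 + 9/11*5/13 = 67/143
P(B|A) = P(A|B)P(B)/P(A) = (2/13)/(67/143) = 22/67

22/67


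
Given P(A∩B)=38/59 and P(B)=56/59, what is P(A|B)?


P(A|B) = P(A∩B)/P(B) = (38/59)/(56/59) = 38/56 = 19/28

19/28


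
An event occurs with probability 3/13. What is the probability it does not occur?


P(A') = 1 - P(A) = 1 - 3/13 = 10/13

10/13


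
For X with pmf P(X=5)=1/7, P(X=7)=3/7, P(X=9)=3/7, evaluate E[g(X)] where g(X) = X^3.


E[X^3] = sum(g(x)*P(x))
= 125*1/7 + 343*3/7 + 729*3/7
= 3341/7

3341/7


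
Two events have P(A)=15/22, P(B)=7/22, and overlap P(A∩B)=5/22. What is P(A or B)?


P(A∪B) = P(A) + P(B) - P(A∩B)
= 15/22 + 7/22 - 5/22 = 17/22

17/22


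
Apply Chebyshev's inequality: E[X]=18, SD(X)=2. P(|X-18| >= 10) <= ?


k = 10/2 = 5
Chebyshev: P(|X-mu| >= k*sigma) <= 1/k^2 = 1/5^2 = 1/25

1/25


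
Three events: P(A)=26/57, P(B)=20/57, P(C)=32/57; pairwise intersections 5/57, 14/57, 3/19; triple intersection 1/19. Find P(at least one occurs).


P(A∪B∪C) = P(A)+P(B)+P(C) - P(AB)-P(AC)-P(BC) + P(ABC)
= 26/57+20/57+32/57 - 5/57-14/57-3/19 + 1/19
= 53/57

53/57


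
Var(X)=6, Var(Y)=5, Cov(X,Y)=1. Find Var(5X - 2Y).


Var(5X - 2Y) = 5^2*Var(X) + (-2)^2*Var(Y) + 2*5*(-2)*Cov(X,Y)
= 25*6 + 4*5 - 20*1
= 150 + 20 - 20 = 150

150


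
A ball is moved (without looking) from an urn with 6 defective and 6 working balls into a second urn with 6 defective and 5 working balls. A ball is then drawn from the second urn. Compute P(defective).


P(transfer defective) = 6/12 = 1/2; P(transfer working) = 1/2
If defective transferred: Urn II has 7 defective of 12, so P(defective|defective moved) = 7/12
If working transferred: Urn II has 6 defective of 12, so P(defective|working moved) = 1/2
By total probability: P(defective) = 1/2*7/12 + 1/2*1/2 = 13/24

13/24


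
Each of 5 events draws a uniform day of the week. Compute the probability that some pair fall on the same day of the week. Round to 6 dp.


P(all different) = prod((7-i)/7 for i=0..4) = 0.149938
P(at least one match) = 1 - 0.149938 = 0.850062

0.850062


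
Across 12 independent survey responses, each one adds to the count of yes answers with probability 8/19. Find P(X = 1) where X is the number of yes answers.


P(X=1) = C(12,1) * p^1 * (1-p)^11
= 12 * 8/19 * 285311670611/116490258898219
= 27389920378656/2213314919066161

27389920378656/2213314919066161


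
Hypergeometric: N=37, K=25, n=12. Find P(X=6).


P(X=6) = C(25,6)*C(12,6) / C(37,12)
= 177100*924 / 1852482996
= 163640400/1852482996 = 1948100/22053369

1948100/22053369


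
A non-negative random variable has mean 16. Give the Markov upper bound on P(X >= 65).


Markov: P(X >= a) <= E[X]/a
P(X >= 65) <= 16/65

16/65


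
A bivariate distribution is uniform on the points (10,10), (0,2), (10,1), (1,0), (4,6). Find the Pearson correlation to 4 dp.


Cov(X,Y) = 7.8000, Var(X) = 18.4000, Var(Y) = 13.7600
rho = Cov/(sqrt(VarX)*sqrt(VarY)) = 0.4902

0.4902


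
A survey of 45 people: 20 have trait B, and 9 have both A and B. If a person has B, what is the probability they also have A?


P(A|B) = P(A∩B)/P(B) = (9/45)/(20/45) = 9/20

9/20


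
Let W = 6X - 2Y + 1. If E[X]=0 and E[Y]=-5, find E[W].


E[6X - 2Y + 1] = 6*E[X] - 2*E[Y] + 1
= (6)*(0) + (-2)*(-5) + (1)
= 0 + 10 + 1 = 11

11


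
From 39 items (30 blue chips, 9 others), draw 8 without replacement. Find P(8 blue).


P(X=8) = C(30,8)*C(9,0) / C(39,8)
= 5852925*1 / 61523748
= 5852925/61523748 = 50025/525844

50025/525844


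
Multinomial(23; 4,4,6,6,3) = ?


23! = 25852016738884976640000
Denominator: 4!=24 * 4!=24 * 6!=720 * 6!=720 * 3!=6
Coefficient = 25852016738884976640000 / 1791590400 = 14429646831600

14429646831600


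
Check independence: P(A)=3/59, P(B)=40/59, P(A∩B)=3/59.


P(A)*P(B) = 3/59*40/59 = 120/3481
P(A∩B) = 3/59 != 120/3481, so not independent

No, A and B are not independent


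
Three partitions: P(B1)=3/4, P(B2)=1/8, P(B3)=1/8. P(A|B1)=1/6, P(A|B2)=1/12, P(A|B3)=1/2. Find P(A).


P(A) = P(A|B1)P(B1) + P(A|B2)P(B2) + P(A|B3)P(B3)
= 1/6*3/4 + 1/12*1/8 + 1/2*1/8
= 1/8 + 1/96 + 1/16 = 19/96

19/96


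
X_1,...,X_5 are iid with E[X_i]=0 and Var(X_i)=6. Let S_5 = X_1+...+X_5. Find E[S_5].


E[S_n] = n*E[X_1] = 5*0 = 0

0


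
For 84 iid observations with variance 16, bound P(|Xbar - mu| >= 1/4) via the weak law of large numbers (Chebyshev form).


Var(Xbar) = Var(X)/n = 16/84
Chebyshev: P(|Xbar-mu| >= 1/4) <= Var(Xbar)/(1/4)^2 = (4/21)/(1/16) = 64/21
Bound exceeds 1, so trivial bound: 1

1


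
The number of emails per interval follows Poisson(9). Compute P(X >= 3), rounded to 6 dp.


P(X>=3) = 1 - P(X<=2) = 1 - (e^(-9)*9^0/0! + e^(-9)*9^1/1! + e^(-9)*9^2/2!)
≈ 1 - (0.0001234098 + 0.0011106882 + 0.0049980971)
= 1 - 0.0062321951 = 0.9937678049
≈ 0.993768

0.993768


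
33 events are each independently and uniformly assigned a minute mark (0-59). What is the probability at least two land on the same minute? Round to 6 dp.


P(all different) = prod((60-i)/60 for i=0..32) = 0.000016
P(at least one match) = 1 - 0.000016 = 0.999984

0.999984


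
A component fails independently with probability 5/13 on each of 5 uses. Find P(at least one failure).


P(at least one) = 1 - P(none)
P(none) = (1 - 5/13)^5 = (8/13)^5 = 32768/371293
P(at least one) = 1 - 32768/371293 = 338525/371293

338525/371293


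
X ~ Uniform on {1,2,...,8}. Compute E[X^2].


E[X^2] = (1/8) * sum(x^2 for x=1..8)
= 204/8 = 51/2

51/2


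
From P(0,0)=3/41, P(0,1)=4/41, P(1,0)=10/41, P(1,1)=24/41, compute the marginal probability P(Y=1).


P(Y=1) = P(0,1)+P(1,1) = 4/41 + 24/41 = 28/41

28/41


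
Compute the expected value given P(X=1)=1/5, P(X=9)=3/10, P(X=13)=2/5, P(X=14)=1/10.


E[X] = sum(x * P(x))
= 1*1/5 + 9*3/10 + 13*2/5 + 14*1/10
= 19/2

19/2


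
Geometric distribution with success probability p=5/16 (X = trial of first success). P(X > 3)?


P(X > 3) = P(first 3 trials all fail) = (1-p)^3 = (11/16)^3 = 1331/4096

1331/4096


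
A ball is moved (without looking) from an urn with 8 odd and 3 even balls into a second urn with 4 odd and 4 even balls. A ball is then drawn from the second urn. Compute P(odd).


P(transfer odd) = 8/11; P(transfer even) = 3/11
If odd transferred: Urn II has 5 odd of 9, so P(odd|odd moved) = 5/9
If even transferred: Urn II has 4 odd of 9, so P(odd|even moved) = 4/9
By total probability: P(odd) = 8/11*5/9 + 3/11*4/9 = 52/99

52/99


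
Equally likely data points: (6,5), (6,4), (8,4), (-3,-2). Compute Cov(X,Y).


E[X]=17/4, E[Y]=11/4, E[XY]=23
Cov(X,Y) = E[XY] - E[X]E[Y] = 23 - 17/4*11/4 = 181/16

181/16


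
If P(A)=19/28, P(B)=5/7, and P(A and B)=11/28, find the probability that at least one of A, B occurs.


P(A∪B) = P(A) + P(B) - P(A∩B)
= 19/28 + 5/7 - 11/28 = 1

1


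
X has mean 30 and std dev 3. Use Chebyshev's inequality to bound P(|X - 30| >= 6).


k = 6/3 = 2
Chebyshev: P(|X-mu| >= k*sigma) <= 1/k^2 = 1/2^2 = 1/4

1/4


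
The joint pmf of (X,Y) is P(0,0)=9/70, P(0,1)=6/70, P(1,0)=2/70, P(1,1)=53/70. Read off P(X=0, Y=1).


Read from table: P(X=0, Y=1) = 6/70 = 3/35

3/35


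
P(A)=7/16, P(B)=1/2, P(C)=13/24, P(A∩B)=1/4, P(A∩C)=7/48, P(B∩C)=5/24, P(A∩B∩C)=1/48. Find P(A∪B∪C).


P(A∪B∪C) = P(A)+P(B)+P(C) - P(AB)-P(AC)-P(BC) + P(ABC)
= 7/16+1/2+13/24 - 1/4-7/48-5/24 + 1/48
= 43/48

43/48


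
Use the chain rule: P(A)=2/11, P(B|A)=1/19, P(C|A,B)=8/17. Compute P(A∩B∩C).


P(A∩B∩C) = P(A) * P(B|A) * P(C|A∩B)
= 2/11 * 1/19 * 8/17
= 2/209 * 8/17 = 16/3553

16/3553


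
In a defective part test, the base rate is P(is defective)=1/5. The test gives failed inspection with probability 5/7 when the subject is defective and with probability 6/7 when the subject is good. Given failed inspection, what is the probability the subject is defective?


P(A) = P(A|B)P(B) + P(A|B')P(B') = 5/7*1/5 + 6/7*4/5 = 29/35
P(B|A) = P(A|B)P(B)/P(A) = (1/7)/(29/35) = 5/29

5/29


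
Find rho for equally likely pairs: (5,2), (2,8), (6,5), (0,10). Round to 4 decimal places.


Cov(X,Y) = -6.3125, Var(X) = 5.6875, Var(Y) = 9.1875
rho = Cov/(sqrt(VarX)*sqrt(VarY)) = -0.8733

-0.8733


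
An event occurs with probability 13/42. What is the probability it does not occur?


P(A') = 1 - P(A) = 1 - 13/42 = 29/42

29/42


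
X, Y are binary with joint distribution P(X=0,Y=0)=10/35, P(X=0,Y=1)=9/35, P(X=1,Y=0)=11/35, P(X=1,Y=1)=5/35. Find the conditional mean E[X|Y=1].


P(Y=1) = 14/35
E[X|Y=1] = (0*9 + 1*5)/14 = 5/14

5/14


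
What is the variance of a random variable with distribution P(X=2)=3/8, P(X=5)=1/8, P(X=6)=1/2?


E[X] = 35/8, E[X^2] = 181/8
Var(X) = E[X^2] - (E[X])^2 = 181/8 - (35/8)^2 = 223/64

223/64


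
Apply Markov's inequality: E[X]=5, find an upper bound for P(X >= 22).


Markov: P(X >= a) <= E[X]/a
P(X >= 22) <= 5/22

5/22


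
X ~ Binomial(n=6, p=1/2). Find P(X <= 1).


P(X<=1) = P(X=0) + P(X=1)
= 1/64 + 3/32
= 7/64

7/64


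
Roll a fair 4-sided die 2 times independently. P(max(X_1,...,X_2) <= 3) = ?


P(max <= 3) = P(all X_i <= 3) = (P(X_1 <= 3))^2
= (3/4)^2 = 9/16

9/16


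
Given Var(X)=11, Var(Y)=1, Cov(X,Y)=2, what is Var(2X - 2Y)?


Var(2X - 2Y) = 2^2*Var(X) + (-2)^2*Var(Y) + 2*2*(-2)*Cov(X,Y)
= 4*11 + 4*1 - 8*2
= 44 + 4 - 16 = 32

32


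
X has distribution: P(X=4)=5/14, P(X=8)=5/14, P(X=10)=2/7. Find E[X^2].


E[X^2] = sum(g(x)*P(x))
= 16*5/14 + 64*5/14 + 100*2/7
= 400/7

400/7


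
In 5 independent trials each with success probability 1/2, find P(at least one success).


P(at least one) = 1 - P(none)
P(none) = (1 - 1/2)^5 = (1/2)^5 = 1/32
P(at least one) = 1 - 1/32 = 31/32

31/32


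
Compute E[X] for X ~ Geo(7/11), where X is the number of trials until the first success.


For geometric (trials until first success), E[X] = 1/p = 1/(7/11) = 11/7

11/7


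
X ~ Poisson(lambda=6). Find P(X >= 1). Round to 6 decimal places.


P(X>=1) = 1 - P(X<=0) = 1 - (e^(-6)*6^0/0!)
≈ 1 - 0.0024787522 = 0.9975212478
≈ 0.997521

0.997521


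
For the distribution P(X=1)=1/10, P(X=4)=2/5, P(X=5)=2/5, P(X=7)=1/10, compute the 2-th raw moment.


E[X^2] = sum(x^2 * P(x))
= 1*1/10 + 16*2/5 + 25*2/5 + 49*1/10
= 107/5

107/5


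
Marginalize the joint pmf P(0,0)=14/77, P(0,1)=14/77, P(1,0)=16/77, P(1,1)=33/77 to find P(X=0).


P(X=0) = P(0,0)+P(0,1) = 14/77 + 14/77 = 28/77 = 4/11

4/11


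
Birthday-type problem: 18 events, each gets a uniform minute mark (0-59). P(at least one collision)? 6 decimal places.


P(all different) = prod((60-i)/60 for i=0..17) = 0.058314
P(at least one match) = 1 - 0.058314 = 0.941686

0.941686


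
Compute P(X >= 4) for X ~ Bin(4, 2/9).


P(X>=4) = P(X=4)
= 16/6561
= 16/6561

16/6561


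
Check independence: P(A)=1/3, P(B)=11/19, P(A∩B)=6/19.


P(A)*P(B) = 1/3*11/19 = 11/57
P(A∩B) = 6/19 != 11/57, so not independent

No, A and B are not independent


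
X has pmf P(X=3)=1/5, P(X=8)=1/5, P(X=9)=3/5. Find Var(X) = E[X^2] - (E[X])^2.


E[X] = 38/5, E[X^2] = 316/5
Var(X) = E[X^2] - (E[X])^2 = 316/5 - (38/5)^2 = 136/25

136/25


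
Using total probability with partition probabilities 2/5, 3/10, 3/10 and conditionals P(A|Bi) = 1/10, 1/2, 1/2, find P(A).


P(A) = P(A|B1)P(B1) + P(A|B2)P(B2) + P(A|B3)P(B3)
= 1/10*2/5 + 1/2*3/10 + 1/2*3/10
= 1/25 + 3/20 + 3/20 = 17/50

17/50


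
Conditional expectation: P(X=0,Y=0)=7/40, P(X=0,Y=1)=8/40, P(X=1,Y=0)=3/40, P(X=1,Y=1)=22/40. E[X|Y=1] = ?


P(Y=1) = 30/40
E[X|Y=1] = (0*8 + 1*22)/30 = 22/30 = 11/15

11/15


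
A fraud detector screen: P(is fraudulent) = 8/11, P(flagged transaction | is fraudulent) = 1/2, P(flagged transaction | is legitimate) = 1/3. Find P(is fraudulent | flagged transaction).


P(A) = P(A|B)P(B) + P(A|B')P(B') = 1/2*8/11 + 1/3*3/11 = 5/11
P(B|A) = P(A|B)P(B)/P(A) = (4/11)/(5/11) = 4/5

4/5


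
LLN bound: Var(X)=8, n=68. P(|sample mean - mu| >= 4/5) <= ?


Var(Xbar) = Var(X)/n = 8/68
Chebyshev: P(|Xbar-mu| >= 4/5) <= Var(Xbar)/(4/5)^2 = (2/17)/(16/25) = 25/136

25/136


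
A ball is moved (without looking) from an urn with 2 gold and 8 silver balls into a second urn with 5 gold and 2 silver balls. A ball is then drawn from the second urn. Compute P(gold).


P(transfer gold) = 2/10 = 1/5; P(transfer silver) = 4/5
If gold transferred: Urn II has 6 gold of 8, so P(gold|gold moved) = 3/4
If silver transferred: Urn II has 5 gold of 8, so P(gold|silver moved) = 5/8
By total probability: P(gold) = 1/5*3/4 + 4/5*5/8 = 13/20

13/20


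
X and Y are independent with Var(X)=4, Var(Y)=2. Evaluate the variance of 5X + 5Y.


Independence => Cov(X,Y)=0
Var(5X + 5Y) = 5^2*Var(X) + 5^2*Var(Y)
= 25*4 + 25*2 = 150

150


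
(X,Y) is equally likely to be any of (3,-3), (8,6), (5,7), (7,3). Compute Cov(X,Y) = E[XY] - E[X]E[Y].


E[X]=23/4, E[Y]=13/4, E[XY]=95/4
Cov(X,Y) = E[XY] - E[X]E[Y] = 95/4 - 23/4*13/4 = 81/16

81/16


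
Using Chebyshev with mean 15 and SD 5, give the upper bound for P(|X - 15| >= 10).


k = 10/5 = 2
Chebyshev: P(|X-mu| >= k*sigma) <= 1/k^2 = 1/2^2 = 1/4

1/4


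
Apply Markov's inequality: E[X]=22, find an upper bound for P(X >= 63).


Markov: P(X >= a) <= E[X]/a
P(X >= 63) <= 22/63

22/63


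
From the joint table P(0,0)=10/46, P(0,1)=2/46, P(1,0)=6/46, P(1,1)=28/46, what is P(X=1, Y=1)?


Read from table: P(X=1, Y=1) = 28/46 = 14/23

14/23


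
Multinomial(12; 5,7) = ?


12! = 479001600
Denominator: 5!=120 * 7!=5040
Coefficient = 479001600 / 604800 = 792

792


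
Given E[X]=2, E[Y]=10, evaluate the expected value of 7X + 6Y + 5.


E[7X + 6Y + 5] = 7*E[X] + 6*E[Y] + 5
= (7)*(2) + (6)*(10) + (5)
= 14 + 60 + 5 = 79

79


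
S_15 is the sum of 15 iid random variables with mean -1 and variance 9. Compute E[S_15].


E[S_n] = n*E[X_1] = 15*-1 = -15

-15


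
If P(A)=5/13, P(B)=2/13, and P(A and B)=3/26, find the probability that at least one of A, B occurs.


P(A∪B) = P(A) + P(B) - P(A∩B)
= 5/13 + 2/13 - 3/26 = 11/26

11/26


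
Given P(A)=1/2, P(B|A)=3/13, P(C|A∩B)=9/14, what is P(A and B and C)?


P(A∩B∩C) = P(A) * P(B|A) * P(C|A∩B)
= 1/2 * 3/13 * 9/14
= 3/26 * 9/14 = 27/364

27/364


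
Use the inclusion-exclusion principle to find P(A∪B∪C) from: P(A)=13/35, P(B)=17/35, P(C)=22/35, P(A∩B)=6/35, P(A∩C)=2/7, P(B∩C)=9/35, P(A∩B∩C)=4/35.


P(A∪B∪C) = P(A)+P(B)+P(C) - P(AB)-P(AC)-P(BC) + P(ABC)
= 13/35+17/35+22/35 - 6/35-2/7-9/35 + 4/35
= 31/35

31/35


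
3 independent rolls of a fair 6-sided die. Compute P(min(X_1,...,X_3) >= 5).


P(min >= 5) = P(all X_i >= 5) = (P(X_1 >= 5))^3
= (2/6)^3 = (1/3)^3 = 1/27

1/27


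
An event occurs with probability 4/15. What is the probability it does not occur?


P(A') = 1 - P(A) = 1 - 4/15 = 11/15

11/15


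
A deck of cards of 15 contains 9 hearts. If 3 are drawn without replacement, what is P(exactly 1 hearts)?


P(X=1) = C(9,1)*C(6,2) / C(15,3)
= 9*15 / 455
= 135/455 = 27/91

27/91


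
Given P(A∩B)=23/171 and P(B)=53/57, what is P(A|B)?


P(A|B) = P(A∩B)/P(B) = (23/171)/(159/171) = 23/159

23/159


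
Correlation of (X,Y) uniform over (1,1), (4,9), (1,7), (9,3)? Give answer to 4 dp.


Cov(X,Y) = -1.0000, Var(X) = 10.6875, Var(Y) = 10.0000
rho = Cov/(sqrt(VarX)*sqrt(VarY)) = -0.0967

-0.0967


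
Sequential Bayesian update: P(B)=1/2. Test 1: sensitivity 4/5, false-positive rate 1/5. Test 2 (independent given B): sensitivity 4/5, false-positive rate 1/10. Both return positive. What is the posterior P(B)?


After test 1: P(+) = 4/5*1/2 + 1/5*1/2 = 1/2
P(B|+) = (2/5)/(1/2) = 4/5
After test 2 (use post1 as new prior): P(+) = 4/5*4/5 + 1/10*1/5 = 33/50
P(B|+,+) = (16/25)/(33/50) = 32/33

32/33


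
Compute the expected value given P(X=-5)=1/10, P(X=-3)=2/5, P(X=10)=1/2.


E[X] = sum(x * P(x))
= -5*1/10 - 3*2/5 + 10*1/2
= 33/10

33/10


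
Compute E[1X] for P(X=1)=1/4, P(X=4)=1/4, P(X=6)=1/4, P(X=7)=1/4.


E[1X] = sum(g(x)*P(x))
= 1*1/4 + 4*1/4 + 6*1/4 + 7*1/4
= 9/2

9/2


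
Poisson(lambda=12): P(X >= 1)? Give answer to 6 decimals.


P(X>=1) = 1 - P(X<=0) = 1 - (e^(-12)*12^0/0!)
≈ 1 - 0.0000061442 = 0.9999938558
≈ 0.999994

0.999994


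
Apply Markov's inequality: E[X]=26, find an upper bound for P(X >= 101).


Markov: P(X >= a) <= E[X]/a
P(X >= 101) <= 26/101

26/101


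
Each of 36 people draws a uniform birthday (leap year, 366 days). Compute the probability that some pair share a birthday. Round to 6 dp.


P(all different) = prod((366-i)/366 for i=0..35) = 0.168667
P(at least one match) = 1 - 0.168667 = 0.831333

0.831333


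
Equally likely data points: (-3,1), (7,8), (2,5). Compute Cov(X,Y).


E[X]=2, E[Y]=14/3, E[XY]=21
Cov(X,Y) = E[XY] - E[X]E[Y] = 21 - 2*14/3 = 35/3

35/3


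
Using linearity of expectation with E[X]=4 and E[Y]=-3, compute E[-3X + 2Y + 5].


E[-3X + 2Y + 5] = -3*E[X] + 2*E[Y] + 5
= (-3)*(4) + (2)*(-3) + (5)
= -12 - 6 + 5 = -13

-13


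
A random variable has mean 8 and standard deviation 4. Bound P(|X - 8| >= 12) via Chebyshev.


k = 12/4 = 3
Chebyshev: P(|X-mu| >= k*sigma) <= 1/k^2 = 1/3^2 = 1/9

1/9


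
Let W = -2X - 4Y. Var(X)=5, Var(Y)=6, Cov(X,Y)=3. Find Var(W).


Var(-2X - 4Y) = (-2)^2*Var(X) + (-4)^2*Var(Y) + 2*(-2)*(-4)*Cov(X,Y)
= 4*5 + 16*6 + 16*3
= 20 + 96 + 48 = 164

164


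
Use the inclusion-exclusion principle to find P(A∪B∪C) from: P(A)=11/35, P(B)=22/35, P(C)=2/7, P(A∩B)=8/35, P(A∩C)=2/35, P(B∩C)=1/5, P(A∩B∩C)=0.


P(A∪B∪C) = P(A)+P(B)+P(C) - P(AB)-P(AC)-P(BC) + P(ABC)
= 11/35+22/35+2/7 - 8/35-2/35-1/5 + 0
= 26/35

26/35


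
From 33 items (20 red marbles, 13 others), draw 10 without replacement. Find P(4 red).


P(X=4) = C(20,4)*C(13,6) / C(33,10)
= 4845*1716 / 92561040
= 8314020/92561040 = 323/3596

323/3596


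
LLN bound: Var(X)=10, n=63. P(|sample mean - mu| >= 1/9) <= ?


Var(Xbar) = Var(X)/n = 10/63
Chebyshev: P(|Xbar-mu| >= 1/9) <= Var(Xbar)/(1/9)^2 = (10/63)/(1/81) = 90/7
Bound exceeds 1, so trivial bound: 1

1


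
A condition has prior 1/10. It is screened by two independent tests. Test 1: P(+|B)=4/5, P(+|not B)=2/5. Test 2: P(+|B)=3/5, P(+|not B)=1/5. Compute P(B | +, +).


After test 1: P(+) = 4/5*1/10 + 2/5*9/10 = 11/25
P(B|+) = (2/25)/(11/25) = 2/11
After test 2 (use post1 as new prior): P(+) = 3/5*2/11 + 1/5*9/11 = 3/11
P(B|+,+) = (6/55)/(3/11) = 2/5

2/5


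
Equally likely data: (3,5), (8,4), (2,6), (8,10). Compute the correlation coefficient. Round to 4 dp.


Cov(X,Y) = 1.9375, Var(X) = 7.6875, Var(Y) = 5.1875
rho = Cov/(sqrt(VarX)*sqrt(VarY)) = 0.3068

0.3068


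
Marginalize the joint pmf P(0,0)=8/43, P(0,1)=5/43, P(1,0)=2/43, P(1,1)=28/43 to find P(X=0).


P(X=0) = P(0,0)+P(0,1) = 8/43 + 5/43 = 13/43

13/43


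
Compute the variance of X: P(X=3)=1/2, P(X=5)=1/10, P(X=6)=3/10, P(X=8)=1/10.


E[X] = 23/5, E[X^2] = 121/5
Var(X) = E[X^2] - (E[X])^2 = 121/5 - (23/5)^2 = 76/25

76/25


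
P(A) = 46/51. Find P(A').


P(A') = 1 - P(A) = 1 - 46/51 = 5/51

5/51


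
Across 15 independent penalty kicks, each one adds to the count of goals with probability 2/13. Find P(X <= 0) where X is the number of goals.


P(X<=0) = P(X=0)
= 4177248169415651/51185893014090757
= 4177248169415651/51185893014090757

4177248169415651/51185893014090757


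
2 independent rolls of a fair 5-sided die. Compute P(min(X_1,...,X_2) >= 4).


P(min >= 4) = P(all X_i >= 4) = (P(X_1 >= 4))^2
= (2/5)^2 = 4/25

4/25


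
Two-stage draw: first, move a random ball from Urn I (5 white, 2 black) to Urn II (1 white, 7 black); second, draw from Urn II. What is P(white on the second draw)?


P(transfer white) = 5/7; P(transfer black) = 2/7
If white transferred: Urn II has 2 white of 9, so P(white|white moved) = 2/9
If black transferred: Urn II has 1 white of 9, so P(white|black moved) = 1/9
By total probability: P(white) = 5/7*2/9 + 2/7*1/9 = 4/21

4/21


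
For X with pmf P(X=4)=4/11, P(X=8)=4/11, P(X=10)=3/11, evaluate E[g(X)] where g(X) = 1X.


E[1X] = sum(g(x)*P(x))
= 4*4/11 + 8*4/11 + 10*3/11
= 78/11

78/11


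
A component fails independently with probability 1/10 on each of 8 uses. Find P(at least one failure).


P(at least one) = 1 - P(none)
P(none) = (1 - 1/10)^8 = (9/10)^8 = 43046721/100000000
P(at least one) = 1 - 43046721/100000000 = 56953279/100000000

56953279/100000000


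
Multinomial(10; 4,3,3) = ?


10! = 3628800
Denominator: 4!=24 * 3!=6 * 3!=6
Coefficient = 3628800 / 864 = 4200

4200


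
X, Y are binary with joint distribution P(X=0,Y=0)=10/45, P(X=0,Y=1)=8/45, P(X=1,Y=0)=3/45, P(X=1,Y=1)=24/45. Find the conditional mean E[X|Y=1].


P(Y=1) = 32/45
E[X|Y=1] = (0*8 + 1*24)/32 = 24/32 = 3/4

3/4


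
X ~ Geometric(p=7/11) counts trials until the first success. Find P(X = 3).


P(X=3) = (1-p)^2 * p = (4/11)^2 * 7/11
= 16/121 * 7/11 = 112/1331

112/1331


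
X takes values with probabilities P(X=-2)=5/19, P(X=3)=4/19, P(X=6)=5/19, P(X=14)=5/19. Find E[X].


E[X] = sum(x * P(x))
= -2*5/19 + 3*4/19 + 6*5/19 + 14*5/19
= 102/19

102/19


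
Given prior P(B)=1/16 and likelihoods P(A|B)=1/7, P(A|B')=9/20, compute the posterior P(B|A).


P(A) = P(A|B)P(B) + P(A|B')P(B') = 1/7*1/16 + 9/20*15/16 = 193/448
P(B|A) = P(A|B)P(B)/P(A) = (1/112)/(193/448) = 4/193

4/193


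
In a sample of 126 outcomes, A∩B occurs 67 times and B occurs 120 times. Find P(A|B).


P(A|B) = P(A∩B)/P(B) = (67/126)/(120/126) = 67/120

67/120


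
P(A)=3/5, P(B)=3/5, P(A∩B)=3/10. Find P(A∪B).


P(A∪B) = P(A) + P(B) - P(A∩B)
= 3/5 + 3/5 - 3/10 = 9/10

9/10


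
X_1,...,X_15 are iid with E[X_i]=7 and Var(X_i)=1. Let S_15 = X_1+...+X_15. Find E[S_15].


E[S_n] = n*E[X_1] = 15*7 = 105

105


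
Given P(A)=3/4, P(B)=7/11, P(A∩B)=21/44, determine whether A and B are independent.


P(A)*P(B) = 3/4*7/11 = 21/44
P(A∩B) = 21/44, which equals P(A)P(B), so independent

Yes, A and B are independent


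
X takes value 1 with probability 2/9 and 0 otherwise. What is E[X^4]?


For Bernoulli: X in {0,1}
E[X^4] = 0^4*(1-2/9) + 1^4*2/9 = 2/9

2/9


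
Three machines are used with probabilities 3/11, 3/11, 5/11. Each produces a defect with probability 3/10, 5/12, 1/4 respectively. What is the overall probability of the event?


P(A) = P(A|B1)P(B1) + P(A|B2)P(B2) + P(A|B3)P(B3)
= 3/10*3/11 + 5/12*3/11 + 1/4*5/11
= 9/110 + 5/44 + 5/44 = 17/55

17/55


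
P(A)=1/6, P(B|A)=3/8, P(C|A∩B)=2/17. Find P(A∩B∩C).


P(A∩B∩C) = P(A) * P(B|A) * P(C|A∩B)
= 1/6 * 3/8 * 2/17
= 1/16 * 2/17 = 1/136

1/136


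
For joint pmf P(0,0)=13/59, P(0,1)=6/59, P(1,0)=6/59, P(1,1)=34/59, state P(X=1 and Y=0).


Read from table: P(X=1, Y=0) = 6/59

6/59


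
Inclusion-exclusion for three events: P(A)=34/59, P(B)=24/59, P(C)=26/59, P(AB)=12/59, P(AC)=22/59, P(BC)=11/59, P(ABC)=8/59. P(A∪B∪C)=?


P(A∪B∪C) = P(A)+P(B)+P(C) - P(AB)-P(AC)-P(BC) + P(ABC)
= 34/59+24/59+26/59 - 12/59-22/59-11/59 + 8/59
= 47/59

47/59


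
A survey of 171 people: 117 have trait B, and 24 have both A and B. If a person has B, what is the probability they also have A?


P(A|B) = P(A∩B)/P(B) = (24/171)/(117/171) = 24/117 = 8/39

8/39


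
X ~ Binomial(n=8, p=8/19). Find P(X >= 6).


P(X>=6) = P(X=6) + P(X=7) + P(X=8)
= 888143872/16983563041 + 184549376/16983563041 + 16777216/16983563041
= 1089470464/16983563041

1089470464/16983563041


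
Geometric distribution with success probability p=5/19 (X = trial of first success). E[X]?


For geometric (trials until first success), E[X] = 1/p = 1/(5/19) = 19/5

19/5


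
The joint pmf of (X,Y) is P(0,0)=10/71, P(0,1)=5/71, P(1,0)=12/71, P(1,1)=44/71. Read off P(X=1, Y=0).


Read from table: P(X=1, Y=0) = 12/71

12/71


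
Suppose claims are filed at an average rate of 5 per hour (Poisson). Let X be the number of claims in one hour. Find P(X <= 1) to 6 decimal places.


P(X<=1) = e^(-5)*5^0/0! + e^(-5)*5^1/1!
≈ 0.0067379470 + 0.0336897350
= 0.0404276820
≈ 0.040428

0.040428


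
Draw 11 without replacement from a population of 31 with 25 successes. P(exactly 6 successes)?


P(X=6) = C(25,6)*C(6,5) / C(31,11)
= 177100*6 / 84672315
= 1062600/84672315 = 440/35061

440/35061


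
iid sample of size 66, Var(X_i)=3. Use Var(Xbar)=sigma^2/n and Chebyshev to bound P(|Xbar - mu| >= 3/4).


Var(Xbar) = Var(X)/n = 3/66
Chebyshev: P(|Xbar-mu| >= 3/4) <= Var(Xbar)/(3/4)^2 = (1/22)/(9/16) = 8/99

8/99


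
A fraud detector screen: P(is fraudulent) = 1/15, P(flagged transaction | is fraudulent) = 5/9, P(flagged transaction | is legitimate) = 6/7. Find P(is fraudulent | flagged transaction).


P(A) = P(A|B)P(B) + P(A|B')P(B') = 5/9*1/15 + 6/7*14/15 = 113/135
P(B|A) = P(A|B)P(B)/P(A) = (1/27)/(113/135) = 5/113

5/113


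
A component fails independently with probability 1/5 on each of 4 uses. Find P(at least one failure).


P(at least one) = 1 - P(none)
P(none) = (1 - 1/5)^4 = (4/5)^4 = 256/625
P(at least one) = 1 - 256/625 = 369/625

369/625


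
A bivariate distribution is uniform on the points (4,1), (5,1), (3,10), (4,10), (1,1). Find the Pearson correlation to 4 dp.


Cov(X,Y) = 0.3600, Var(X) = 1.8400, Var(Y) = 19.4400
rho = Cov/(sqrt(VarX)*sqrt(VarY)) = 0.0602

0.0602


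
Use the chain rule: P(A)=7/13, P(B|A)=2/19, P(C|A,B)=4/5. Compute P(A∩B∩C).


P(A∩B∩C) = P(A) * P(B|A) * P(C|A∩B)
= 7/13 * 2/19 * 4/5
= 14/247 * 4/5 = 56/1235

56/1235


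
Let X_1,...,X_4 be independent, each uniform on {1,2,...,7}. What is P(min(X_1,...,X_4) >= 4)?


P(min >= 4) = P(all X_i >= 4) = (P(X_1 >= 4))^4
= (4/7)^4 = 256/2401

256/2401


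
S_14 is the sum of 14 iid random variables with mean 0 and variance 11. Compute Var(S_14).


By independence, Var(S_n) = n*Var(X_1) = 14*11 = 154

154


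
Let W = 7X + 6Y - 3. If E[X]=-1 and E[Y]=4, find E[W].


E[7X + 6Y - 3] = 7*E[X] + 6*E[Y] - 3
= (7)*(-1) + (6)*(4) + (-3)
= -7 + 24 - 3 = 14

14


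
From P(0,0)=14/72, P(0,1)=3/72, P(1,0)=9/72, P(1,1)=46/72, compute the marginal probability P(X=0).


P(X=0) = P(0,0)+P(0,1) = 14/72 + 3/72 = 17/72

17/72


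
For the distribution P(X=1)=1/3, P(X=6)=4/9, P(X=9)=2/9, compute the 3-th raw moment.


E[X^3] = sum(x^3 * P(x))
= 1*1/3 + 216*4/9 + 729*2/9
= 775/3

775/3


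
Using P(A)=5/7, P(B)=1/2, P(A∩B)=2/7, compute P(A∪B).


P(A∪B) = P(A) + P(B) - P(A∩B)
= 5/7 + 1/2 - 2/7 = 13/14

13/14


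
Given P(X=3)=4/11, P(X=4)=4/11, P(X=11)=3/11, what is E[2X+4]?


E[2X+4] = sum(g(x)*P(x))
= 10*4/11 + 12*4/11 + 26*3/11
= 166/11

166/11


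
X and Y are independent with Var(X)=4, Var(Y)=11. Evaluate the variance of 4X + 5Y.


Independence => Cov(X,Y)=0
Var(4X + 5Y) = 4^2*Var(X) + 5^2*Var(Y)
= 16*4 + 25*11 = 339

339


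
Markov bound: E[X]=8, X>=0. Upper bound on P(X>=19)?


Markov: P(X >= a) <= E[X]/a
P(X >= 19) <= 8/19

8/19


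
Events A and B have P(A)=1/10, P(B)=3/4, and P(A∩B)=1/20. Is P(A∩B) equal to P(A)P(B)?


P(A)*P(B) = 1/10*3/4 = 3/40
P(A∩B) = 1/20 != 3/40, so not independent

No, A and B are not independent


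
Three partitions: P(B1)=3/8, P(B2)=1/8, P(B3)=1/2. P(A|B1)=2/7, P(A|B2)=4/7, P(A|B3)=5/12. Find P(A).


P(A) = P(A|B1)P(B1) + P(A|B2)P(B2) + P(A|B3)P(B3)
= 2/7*3/8 + 4/7*1/8 + 5/12*1/2
= 3/28 + 1/14 + 5/24 = 65/168

65/168


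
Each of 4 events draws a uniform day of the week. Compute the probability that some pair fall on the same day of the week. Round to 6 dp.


P(all different) = prod((7-i)/7 for i=0..3) = 0.349854
P(at least one match) = 1 - 0.349854 = 0.650146

0.650146


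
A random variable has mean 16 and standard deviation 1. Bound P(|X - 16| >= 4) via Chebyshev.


k = 4/1 = 4
Chebyshev: P(|X-mu| >= k*sigma) <= 1/k^2 = 1/4^2 = 1/16

1/16


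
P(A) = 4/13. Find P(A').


P(A') = 1 - P(A) = 1 - 4/13 = 9/13

9/13


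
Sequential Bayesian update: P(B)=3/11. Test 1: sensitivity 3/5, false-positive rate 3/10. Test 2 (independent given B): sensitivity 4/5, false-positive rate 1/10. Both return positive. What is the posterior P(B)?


After test 1: P(+) = 3/5*3/11 + 3/10*8/11 = 21/55
P(B|+) = (9/55)/(21/55) = 3/7
After test 2 (use post1 as new prior): P(+) = 4/5*3/7 + 1/10*4/7 = 2/5
P(B|+,+) = (12/35)/(2/5) = 6/7

6/7


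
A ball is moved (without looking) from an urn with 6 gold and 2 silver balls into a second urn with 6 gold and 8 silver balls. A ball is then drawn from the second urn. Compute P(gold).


P(transfer gold) = 6/8 = 3/4; P(transfer silver) = 1/4
If gold transferred: Urn II has 7 gold of 15, so P(gold|gold moved) = 7/15
If silver transferred: Urn II has 6 gold of 15, so P(gold|silver moved) = 2/5
By total probability: P(gold) = 3/4*7/15 + 1/4*2/5 = 9/20

9/20


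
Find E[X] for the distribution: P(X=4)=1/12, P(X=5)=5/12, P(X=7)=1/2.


E[X] = sum(x * P(x))
= 4*1/12 + 5*5/12 + 7*1/2
= 71/12

71/12


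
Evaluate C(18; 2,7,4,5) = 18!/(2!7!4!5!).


18! = 6402373705728000
Denominator: 2!=2 * 7!=5040 * 4!=24 * 5!=120
Coefficient = 6402373705728000 / 29030400 = 220540320

220540320


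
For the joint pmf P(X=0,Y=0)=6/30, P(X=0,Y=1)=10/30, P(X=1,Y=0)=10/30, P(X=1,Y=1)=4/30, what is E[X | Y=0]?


P(Y=0) = 16/30
E[X|Y=0] = (0*6 + 1*10)/16 = 10/16 = 5/8

5/8


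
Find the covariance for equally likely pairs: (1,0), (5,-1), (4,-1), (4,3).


E[X]=7/2, E[Y]=1/4, E[XY]=3/4
Cov(X,Y) = E[XY] - E[X]E[Y] = 3/4 - 7/2*1/4 = -1/8

-1/8


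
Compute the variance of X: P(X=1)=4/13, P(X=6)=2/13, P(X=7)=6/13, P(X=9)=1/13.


E[X] = 67/13, E[X^2] = 451/13
Var(X) = E[X^2] - (E[X])^2 = 451/13 - (67/13)^2 = 1374/169

1374/169


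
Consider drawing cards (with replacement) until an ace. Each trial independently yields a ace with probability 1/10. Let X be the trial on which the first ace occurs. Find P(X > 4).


P(X > 4) = P(first 4 trials all fail) = (1-p)^4 = (9/10)^4 = 6561/10000

6561/10000


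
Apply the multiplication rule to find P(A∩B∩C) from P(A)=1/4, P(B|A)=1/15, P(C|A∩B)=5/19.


P(A∩B∩C) = P(A) * P(B|A) * P(C|A∩B)
= 1/4 * 1/15 * 5/19
= 1/60 * 5/19 = 1/228

1/228


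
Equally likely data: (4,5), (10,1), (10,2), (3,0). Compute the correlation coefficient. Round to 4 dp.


Cov(X,Y) = -1.0000, Var(X) = 10.6875, Var(Y) = 3.5000
rho = Cov/(sqrt(VarX)*sqrt(VarY)) = -0.1635

-0.1635


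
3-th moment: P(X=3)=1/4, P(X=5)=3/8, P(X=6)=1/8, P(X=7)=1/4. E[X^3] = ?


E[X^3] = sum(x^3 * P(x))
= 27*1/4 + 125*3/8 + 216*1/8 + 343*1/4
= 1331/8

1331/8


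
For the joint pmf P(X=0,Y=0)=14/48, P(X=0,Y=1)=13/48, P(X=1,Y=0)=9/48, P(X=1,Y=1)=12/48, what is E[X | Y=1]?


P(Y=1) = 25/48
E[X|Y=1] = (0*13 + 1*12)/25 = 12/25

12/25


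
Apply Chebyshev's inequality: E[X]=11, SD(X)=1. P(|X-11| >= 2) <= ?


k = 2/1 = 2
Chebyshev: P(|X-mu| >= k*sigma) <= 1/k^2 = 1/2^2 = 1/4

1/4


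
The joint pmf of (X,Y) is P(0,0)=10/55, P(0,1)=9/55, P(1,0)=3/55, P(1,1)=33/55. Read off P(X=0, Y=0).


Read from table: P(X=0, Y=0) = 10/55 = 2/11

2/11


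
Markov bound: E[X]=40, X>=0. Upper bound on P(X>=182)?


Markov: P(X >= a) <= E[X]/a
P(X >= 182) <= 40/182 = 20/91

20/91


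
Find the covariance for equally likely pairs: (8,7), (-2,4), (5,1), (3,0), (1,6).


E[X]=3, E[Y]=18/5, E[XY]=59/5
Cov(X,Y) = E[XY] - E[X]E[Y] = 59/5 - 3*18/5 = 1

1


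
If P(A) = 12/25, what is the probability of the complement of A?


P(A') = 1 - P(A) = 1 - 12/25 = 13/25

13/25


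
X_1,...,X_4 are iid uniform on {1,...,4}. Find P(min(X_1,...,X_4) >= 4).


P(min >= 4) = P(all X_i >= 4) = (P(X_1 >= 4))^4
= (1/4)^4 = 1/256

1/256


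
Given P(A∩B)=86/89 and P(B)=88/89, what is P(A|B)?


P(A|B) = P(A∩B)/P(B) = (86/89)/(88/89) = 86/88 = 43/44

43/44


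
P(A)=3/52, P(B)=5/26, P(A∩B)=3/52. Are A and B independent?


P(A)*P(B) = 3/52*5/26 = 15/1352
P(A∩B) = 3/52 != 15/1352, so not independent

No, A and B are not independent


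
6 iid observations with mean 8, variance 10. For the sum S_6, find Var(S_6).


By independence, Var(S_n) = n*Var(X_1) = 6*10 = 60

60


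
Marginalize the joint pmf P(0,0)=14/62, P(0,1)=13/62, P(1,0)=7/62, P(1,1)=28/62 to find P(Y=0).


P(Y=0) = P(0,0)+P(1,0) = 14/62 + 7/62 = 21/62

21/62


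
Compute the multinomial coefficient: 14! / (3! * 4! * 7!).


14! = 87178291200
Denominator: 3!=6 * 4!=24 * 7!=5040
Coefficient = 87178291200 / 725760 = 120120

120120


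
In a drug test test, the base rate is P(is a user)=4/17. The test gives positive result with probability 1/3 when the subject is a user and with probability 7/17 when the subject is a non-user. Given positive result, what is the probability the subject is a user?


P(A) = P(A|B)P(B) + P(A|B')P(B') = 1/3*4/17 + 7/17*13/17 = 341/867
P(B|A) = P(A|B)P(B)/P(A) = (4/51)/(341/867) = 68/341

68/341


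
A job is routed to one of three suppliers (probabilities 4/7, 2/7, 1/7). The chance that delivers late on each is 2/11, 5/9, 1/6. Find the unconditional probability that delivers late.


P(A) = P(A|B1)P(B1) + P(A|B2)P(B2) + P(A|B3)P(B3)
= 2/11*4/7 + 5/9*2/7 + 1/6*1/7
= 8/77 + 10/63 + 1/42 = 397/1386

397/1386


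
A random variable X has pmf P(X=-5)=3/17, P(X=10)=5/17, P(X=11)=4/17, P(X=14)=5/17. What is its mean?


E[X] = sum(x * P(x))
= -5*3/17 + 10*5/17 + 11*4/17 + 14*5/17
= 149/17

149/17


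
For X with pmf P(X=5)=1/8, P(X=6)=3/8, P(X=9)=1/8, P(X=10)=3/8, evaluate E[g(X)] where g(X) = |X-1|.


E[|X-1|] = sum(g(x)*P(x))
= 4*1/8 + 5*3/8 + 8*1/8 + 9*3/8
= 27/4

27/4


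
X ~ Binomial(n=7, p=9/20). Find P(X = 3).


P(X=3) = C(7,3) * p^3 * (1-p)^4
= 35 * 729/8000 * 14641/160000
= 74713023/256000000

74713023/256000000


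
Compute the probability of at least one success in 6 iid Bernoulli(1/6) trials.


P(at least one) = 1 - P(none)
P(none) = (1 - 1/6)^6 = (5/6)^6 = 15625/46656
P(at least one) = 1 - 15625/46656 = 31031/46656

31031/46656


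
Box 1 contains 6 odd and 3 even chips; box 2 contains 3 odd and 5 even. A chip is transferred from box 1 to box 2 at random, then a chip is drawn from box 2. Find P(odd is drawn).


P(transfer odd) = 6/9 = 2/3; P(transfer even) = 1/3
If odd transferred: Urn II has 4 odd of 9, so P(odd|odd moved) = 4/9
If even transferred: Urn II has 3 odd of 9, so P(odd|even moved) = 1/3
By total probability: P(odd) = 2/3*4/9 + 1/3*1/3 = 11/27

11/27
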